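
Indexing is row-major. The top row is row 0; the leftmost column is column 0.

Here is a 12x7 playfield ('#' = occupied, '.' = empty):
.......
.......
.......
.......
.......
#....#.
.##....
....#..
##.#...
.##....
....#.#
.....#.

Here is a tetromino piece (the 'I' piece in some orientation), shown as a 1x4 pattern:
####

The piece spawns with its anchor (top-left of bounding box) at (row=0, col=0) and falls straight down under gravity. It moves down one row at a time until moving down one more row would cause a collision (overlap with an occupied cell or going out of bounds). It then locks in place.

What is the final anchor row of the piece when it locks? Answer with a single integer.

Answer: 4

Derivation:
Spawn at (row=0, col=0). Try each row:
  row 0: fits
  row 1: fits
  row 2: fits
  row 3: fits
  row 4: fits
  row 5: blocked -> lock at row 4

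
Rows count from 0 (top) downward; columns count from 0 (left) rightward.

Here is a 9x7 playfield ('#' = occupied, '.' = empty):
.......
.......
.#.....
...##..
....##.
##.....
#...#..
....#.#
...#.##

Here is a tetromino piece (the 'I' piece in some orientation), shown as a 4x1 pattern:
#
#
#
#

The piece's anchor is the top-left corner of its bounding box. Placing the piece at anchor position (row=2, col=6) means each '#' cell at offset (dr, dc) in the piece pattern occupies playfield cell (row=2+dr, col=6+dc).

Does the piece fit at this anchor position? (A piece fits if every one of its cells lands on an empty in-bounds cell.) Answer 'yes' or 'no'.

Check each piece cell at anchor (2, 6):
  offset (0,0) -> (2,6): empty -> OK
  offset (1,0) -> (3,6): empty -> OK
  offset (2,0) -> (4,6): empty -> OK
  offset (3,0) -> (5,6): empty -> OK
All cells valid: yes

Answer: yes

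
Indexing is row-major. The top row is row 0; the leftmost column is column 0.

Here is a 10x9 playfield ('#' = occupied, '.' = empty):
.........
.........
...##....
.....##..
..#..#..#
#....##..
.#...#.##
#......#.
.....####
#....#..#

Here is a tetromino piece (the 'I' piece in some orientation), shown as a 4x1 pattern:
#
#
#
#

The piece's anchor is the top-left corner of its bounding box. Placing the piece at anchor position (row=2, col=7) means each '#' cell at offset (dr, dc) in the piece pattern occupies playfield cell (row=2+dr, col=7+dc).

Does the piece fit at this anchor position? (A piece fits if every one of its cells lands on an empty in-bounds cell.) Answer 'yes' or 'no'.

Answer: yes

Derivation:
Check each piece cell at anchor (2, 7):
  offset (0,0) -> (2,7): empty -> OK
  offset (1,0) -> (3,7): empty -> OK
  offset (2,0) -> (4,7): empty -> OK
  offset (3,0) -> (5,7): empty -> OK
All cells valid: yes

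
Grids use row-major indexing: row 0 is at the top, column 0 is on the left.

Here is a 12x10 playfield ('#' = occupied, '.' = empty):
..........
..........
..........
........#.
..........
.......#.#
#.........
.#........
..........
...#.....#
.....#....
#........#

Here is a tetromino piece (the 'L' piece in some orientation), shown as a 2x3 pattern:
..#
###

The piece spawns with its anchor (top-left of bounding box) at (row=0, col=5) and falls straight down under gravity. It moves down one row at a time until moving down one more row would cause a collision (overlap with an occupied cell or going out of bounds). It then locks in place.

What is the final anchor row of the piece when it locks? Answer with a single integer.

Answer: 3

Derivation:
Spawn at (row=0, col=5). Try each row:
  row 0: fits
  row 1: fits
  row 2: fits
  row 3: fits
  row 4: blocked -> lock at row 3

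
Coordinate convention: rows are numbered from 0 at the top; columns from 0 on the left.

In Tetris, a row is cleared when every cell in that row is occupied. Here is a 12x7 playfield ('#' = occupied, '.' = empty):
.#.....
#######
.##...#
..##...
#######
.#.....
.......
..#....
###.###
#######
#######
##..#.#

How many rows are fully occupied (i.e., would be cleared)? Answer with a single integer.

Answer: 4

Derivation:
Check each row:
  row 0: 6 empty cells -> not full
  row 1: 0 empty cells -> FULL (clear)
  row 2: 4 empty cells -> not full
  row 3: 5 empty cells -> not full
  row 4: 0 empty cells -> FULL (clear)
  row 5: 6 empty cells -> not full
  row 6: 7 empty cells -> not full
  row 7: 6 empty cells -> not full
  row 8: 1 empty cell -> not full
  row 9: 0 empty cells -> FULL (clear)
  row 10: 0 empty cells -> FULL (clear)
  row 11: 3 empty cells -> not full
Total rows cleared: 4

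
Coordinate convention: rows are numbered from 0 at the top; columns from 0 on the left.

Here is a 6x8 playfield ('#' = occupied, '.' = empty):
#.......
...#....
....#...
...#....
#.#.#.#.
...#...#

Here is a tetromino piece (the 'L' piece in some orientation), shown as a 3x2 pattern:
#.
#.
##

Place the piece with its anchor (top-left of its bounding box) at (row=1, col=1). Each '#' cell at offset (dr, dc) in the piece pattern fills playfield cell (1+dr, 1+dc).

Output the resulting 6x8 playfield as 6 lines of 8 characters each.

Fill (1+0,1+0) = (1,1)
Fill (1+1,1+0) = (2,1)
Fill (1+2,1+0) = (3,1)
Fill (1+2,1+1) = (3,2)

Answer: #.......
.#.#....
.#..#...
.###....
#.#.#.#.
...#...#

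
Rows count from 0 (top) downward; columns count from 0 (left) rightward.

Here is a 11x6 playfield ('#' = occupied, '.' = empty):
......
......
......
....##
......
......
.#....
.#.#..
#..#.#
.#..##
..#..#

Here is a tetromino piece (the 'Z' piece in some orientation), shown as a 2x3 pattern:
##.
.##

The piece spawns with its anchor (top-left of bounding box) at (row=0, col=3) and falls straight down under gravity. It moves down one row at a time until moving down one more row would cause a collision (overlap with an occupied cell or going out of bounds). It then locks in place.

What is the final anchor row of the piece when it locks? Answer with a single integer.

Spawn at (row=0, col=3). Try each row:
  row 0: fits
  row 1: fits
  row 2: blocked -> lock at row 1

Answer: 1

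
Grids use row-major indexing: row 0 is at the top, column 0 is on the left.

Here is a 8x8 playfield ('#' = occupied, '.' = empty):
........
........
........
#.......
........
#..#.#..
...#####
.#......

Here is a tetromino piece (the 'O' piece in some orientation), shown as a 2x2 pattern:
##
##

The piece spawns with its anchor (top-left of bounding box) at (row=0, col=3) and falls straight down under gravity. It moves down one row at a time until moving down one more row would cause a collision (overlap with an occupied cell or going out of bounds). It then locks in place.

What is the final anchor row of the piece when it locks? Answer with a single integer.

Spawn at (row=0, col=3). Try each row:
  row 0: fits
  row 1: fits
  row 2: fits
  row 3: fits
  row 4: blocked -> lock at row 3

Answer: 3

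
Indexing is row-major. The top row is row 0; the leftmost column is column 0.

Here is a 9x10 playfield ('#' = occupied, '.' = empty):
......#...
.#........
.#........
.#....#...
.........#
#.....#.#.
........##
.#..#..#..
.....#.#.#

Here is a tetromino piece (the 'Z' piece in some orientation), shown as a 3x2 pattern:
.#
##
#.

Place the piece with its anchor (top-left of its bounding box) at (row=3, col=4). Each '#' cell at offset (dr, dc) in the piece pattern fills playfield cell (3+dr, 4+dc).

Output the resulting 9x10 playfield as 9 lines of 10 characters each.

Answer: ......#...
.#........
.#........
.#...##...
....##...#
#...#.#.#.
........##
.#..#..#..
.....#.#.#

Derivation:
Fill (3+0,4+1) = (3,5)
Fill (3+1,4+0) = (4,4)
Fill (3+1,4+1) = (4,5)
Fill (3+2,4+0) = (5,4)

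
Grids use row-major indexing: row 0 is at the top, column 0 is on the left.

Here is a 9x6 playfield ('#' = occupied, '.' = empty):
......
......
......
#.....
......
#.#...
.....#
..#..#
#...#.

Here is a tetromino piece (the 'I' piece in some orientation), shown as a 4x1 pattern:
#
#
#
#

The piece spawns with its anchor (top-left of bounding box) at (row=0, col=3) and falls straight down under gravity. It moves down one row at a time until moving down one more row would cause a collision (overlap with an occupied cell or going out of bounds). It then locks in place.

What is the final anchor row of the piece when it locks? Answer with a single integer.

Spawn at (row=0, col=3). Try each row:
  row 0: fits
  row 1: fits
  row 2: fits
  row 3: fits
  row 4: fits
  row 5: fits
  row 6: blocked -> lock at row 5

Answer: 5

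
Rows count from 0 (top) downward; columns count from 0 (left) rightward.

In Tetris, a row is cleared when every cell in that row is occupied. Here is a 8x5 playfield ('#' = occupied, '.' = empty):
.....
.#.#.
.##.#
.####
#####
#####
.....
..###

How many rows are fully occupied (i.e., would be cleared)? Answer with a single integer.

Answer: 2

Derivation:
Check each row:
  row 0: 5 empty cells -> not full
  row 1: 3 empty cells -> not full
  row 2: 2 empty cells -> not full
  row 3: 1 empty cell -> not full
  row 4: 0 empty cells -> FULL (clear)
  row 5: 0 empty cells -> FULL (clear)
  row 6: 5 empty cells -> not full
  row 7: 2 empty cells -> not full
Total rows cleared: 2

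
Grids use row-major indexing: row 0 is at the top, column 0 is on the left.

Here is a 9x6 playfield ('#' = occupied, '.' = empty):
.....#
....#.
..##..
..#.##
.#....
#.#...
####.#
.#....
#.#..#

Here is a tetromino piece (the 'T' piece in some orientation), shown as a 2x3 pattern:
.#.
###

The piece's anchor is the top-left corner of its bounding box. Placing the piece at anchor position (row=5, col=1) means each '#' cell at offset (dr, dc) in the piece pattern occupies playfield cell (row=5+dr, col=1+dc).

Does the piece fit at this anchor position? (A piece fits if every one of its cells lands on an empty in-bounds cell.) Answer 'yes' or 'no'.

Answer: no

Derivation:
Check each piece cell at anchor (5, 1):
  offset (0,1) -> (5,2): occupied ('#') -> FAIL
  offset (1,0) -> (6,1): occupied ('#') -> FAIL
  offset (1,1) -> (6,2): occupied ('#') -> FAIL
  offset (1,2) -> (6,3): occupied ('#') -> FAIL
All cells valid: no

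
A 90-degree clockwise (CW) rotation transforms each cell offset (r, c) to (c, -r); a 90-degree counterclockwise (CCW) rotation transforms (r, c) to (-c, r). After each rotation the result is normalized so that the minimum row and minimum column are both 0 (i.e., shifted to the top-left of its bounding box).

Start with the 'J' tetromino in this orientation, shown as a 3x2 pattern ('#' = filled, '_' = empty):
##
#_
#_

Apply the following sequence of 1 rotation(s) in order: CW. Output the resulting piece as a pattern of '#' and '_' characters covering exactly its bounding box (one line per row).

Answer: ###
__#

Derivation:
Start:
##
#_
#_
After rotation 1 (CW):
###
__#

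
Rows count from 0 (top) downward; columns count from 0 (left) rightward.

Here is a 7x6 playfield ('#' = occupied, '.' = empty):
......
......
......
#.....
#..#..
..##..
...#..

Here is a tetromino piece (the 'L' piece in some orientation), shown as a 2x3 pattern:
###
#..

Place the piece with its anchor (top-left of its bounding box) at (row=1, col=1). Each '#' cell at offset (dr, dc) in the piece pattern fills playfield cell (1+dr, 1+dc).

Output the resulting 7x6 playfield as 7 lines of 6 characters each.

Answer: ......
.###..
.#....
#.....
#..#..
..##..
...#..

Derivation:
Fill (1+0,1+0) = (1,1)
Fill (1+0,1+1) = (1,2)
Fill (1+0,1+2) = (1,3)
Fill (1+1,1+0) = (2,1)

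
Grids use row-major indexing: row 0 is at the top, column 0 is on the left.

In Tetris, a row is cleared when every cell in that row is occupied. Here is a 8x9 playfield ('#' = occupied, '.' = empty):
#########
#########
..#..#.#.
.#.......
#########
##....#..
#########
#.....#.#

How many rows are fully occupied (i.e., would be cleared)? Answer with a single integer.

Answer: 4

Derivation:
Check each row:
  row 0: 0 empty cells -> FULL (clear)
  row 1: 0 empty cells -> FULL (clear)
  row 2: 6 empty cells -> not full
  row 3: 8 empty cells -> not full
  row 4: 0 empty cells -> FULL (clear)
  row 5: 6 empty cells -> not full
  row 6: 0 empty cells -> FULL (clear)
  row 7: 6 empty cells -> not full
Total rows cleared: 4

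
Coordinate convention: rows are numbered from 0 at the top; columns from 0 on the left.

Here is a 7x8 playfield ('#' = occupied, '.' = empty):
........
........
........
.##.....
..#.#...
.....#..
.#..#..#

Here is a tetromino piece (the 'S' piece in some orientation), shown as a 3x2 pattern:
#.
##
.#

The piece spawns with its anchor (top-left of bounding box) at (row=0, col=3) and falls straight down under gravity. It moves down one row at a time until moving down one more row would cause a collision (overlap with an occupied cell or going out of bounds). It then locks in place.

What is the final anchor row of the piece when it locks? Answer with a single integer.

Answer: 1

Derivation:
Spawn at (row=0, col=3). Try each row:
  row 0: fits
  row 1: fits
  row 2: blocked -> lock at row 1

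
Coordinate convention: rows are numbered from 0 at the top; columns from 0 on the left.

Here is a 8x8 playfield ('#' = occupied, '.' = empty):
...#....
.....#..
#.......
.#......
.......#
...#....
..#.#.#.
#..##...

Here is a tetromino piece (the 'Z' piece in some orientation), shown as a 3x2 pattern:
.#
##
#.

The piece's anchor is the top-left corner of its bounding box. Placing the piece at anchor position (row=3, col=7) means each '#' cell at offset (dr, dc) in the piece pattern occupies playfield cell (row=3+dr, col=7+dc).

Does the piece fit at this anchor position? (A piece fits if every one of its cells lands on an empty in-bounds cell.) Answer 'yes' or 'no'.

Answer: no

Derivation:
Check each piece cell at anchor (3, 7):
  offset (0,1) -> (3,8): out of bounds -> FAIL
  offset (1,0) -> (4,7): occupied ('#') -> FAIL
  offset (1,1) -> (4,8): out of bounds -> FAIL
  offset (2,0) -> (5,7): empty -> OK
All cells valid: no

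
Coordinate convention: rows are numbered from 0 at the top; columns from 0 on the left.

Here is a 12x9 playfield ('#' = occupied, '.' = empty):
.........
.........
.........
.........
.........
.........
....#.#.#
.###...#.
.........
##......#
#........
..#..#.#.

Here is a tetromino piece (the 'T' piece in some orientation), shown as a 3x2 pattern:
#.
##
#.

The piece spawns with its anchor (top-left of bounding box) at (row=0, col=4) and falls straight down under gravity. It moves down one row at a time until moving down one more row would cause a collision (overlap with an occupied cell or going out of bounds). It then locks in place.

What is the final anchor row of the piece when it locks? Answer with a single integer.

Spawn at (row=0, col=4). Try each row:
  row 0: fits
  row 1: fits
  row 2: fits
  row 3: fits
  row 4: blocked -> lock at row 3

Answer: 3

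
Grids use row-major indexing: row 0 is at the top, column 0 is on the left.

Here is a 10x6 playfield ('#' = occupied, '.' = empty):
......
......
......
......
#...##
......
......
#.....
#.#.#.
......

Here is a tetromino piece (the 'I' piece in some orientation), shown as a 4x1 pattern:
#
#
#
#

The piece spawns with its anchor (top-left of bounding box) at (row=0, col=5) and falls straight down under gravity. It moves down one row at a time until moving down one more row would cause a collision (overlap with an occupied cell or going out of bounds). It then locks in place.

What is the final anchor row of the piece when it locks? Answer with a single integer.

Spawn at (row=0, col=5). Try each row:
  row 0: fits
  row 1: blocked -> lock at row 0

Answer: 0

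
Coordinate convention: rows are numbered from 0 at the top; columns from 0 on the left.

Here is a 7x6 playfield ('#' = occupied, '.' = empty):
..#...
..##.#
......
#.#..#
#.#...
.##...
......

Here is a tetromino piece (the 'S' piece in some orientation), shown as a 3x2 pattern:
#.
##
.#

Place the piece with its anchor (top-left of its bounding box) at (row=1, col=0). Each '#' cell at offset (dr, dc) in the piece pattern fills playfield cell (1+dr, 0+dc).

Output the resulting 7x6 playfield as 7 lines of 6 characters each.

Answer: ..#...
#.##.#
##....
###..#
#.#...
.##...
......

Derivation:
Fill (1+0,0+0) = (1,0)
Fill (1+1,0+0) = (2,0)
Fill (1+1,0+1) = (2,1)
Fill (1+2,0+1) = (3,1)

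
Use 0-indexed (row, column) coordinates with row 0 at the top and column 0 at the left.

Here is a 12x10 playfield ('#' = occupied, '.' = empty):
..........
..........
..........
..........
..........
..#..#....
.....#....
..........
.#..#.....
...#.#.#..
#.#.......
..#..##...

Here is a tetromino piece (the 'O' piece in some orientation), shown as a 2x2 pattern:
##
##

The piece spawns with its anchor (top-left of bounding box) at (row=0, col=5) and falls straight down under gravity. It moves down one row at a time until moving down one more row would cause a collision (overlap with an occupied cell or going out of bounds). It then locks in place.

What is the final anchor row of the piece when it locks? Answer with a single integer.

Answer: 3

Derivation:
Spawn at (row=0, col=5). Try each row:
  row 0: fits
  row 1: fits
  row 2: fits
  row 3: fits
  row 4: blocked -> lock at row 3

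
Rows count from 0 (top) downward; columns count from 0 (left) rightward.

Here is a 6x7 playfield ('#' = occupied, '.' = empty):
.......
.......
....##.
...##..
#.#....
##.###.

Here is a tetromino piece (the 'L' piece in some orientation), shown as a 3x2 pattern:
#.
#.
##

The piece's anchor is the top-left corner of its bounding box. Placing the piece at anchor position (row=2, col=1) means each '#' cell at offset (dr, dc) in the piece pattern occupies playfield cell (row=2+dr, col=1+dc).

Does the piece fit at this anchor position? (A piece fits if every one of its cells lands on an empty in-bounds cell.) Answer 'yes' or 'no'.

Answer: no

Derivation:
Check each piece cell at anchor (2, 1):
  offset (0,0) -> (2,1): empty -> OK
  offset (1,0) -> (3,1): empty -> OK
  offset (2,0) -> (4,1): empty -> OK
  offset (2,1) -> (4,2): occupied ('#') -> FAIL
All cells valid: no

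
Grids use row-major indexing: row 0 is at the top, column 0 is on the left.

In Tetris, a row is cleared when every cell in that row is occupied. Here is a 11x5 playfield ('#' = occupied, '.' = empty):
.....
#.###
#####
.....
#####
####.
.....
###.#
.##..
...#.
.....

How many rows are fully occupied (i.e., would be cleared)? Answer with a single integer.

Check each row:
  row 0: 5 empty cells -> not full
  row 1: 1 empty cell -> not full
  row 2: 0 empty cells -> FULL (clear)
  row 3: 5 empty cells -> not full
  row 4: 0 empty cells -> FULL (clear)
  row 5: 1 empty cell -> not full
  row 6: 5 empty cells -> not full
  row 7: 1 empty cell -> not full
  row 8: 3 empty cells -> not full
  row 9: 4 empty cells -> not full
  row 10: 5 empty cells -> not full
Total rows cleared: 2

Answer: 2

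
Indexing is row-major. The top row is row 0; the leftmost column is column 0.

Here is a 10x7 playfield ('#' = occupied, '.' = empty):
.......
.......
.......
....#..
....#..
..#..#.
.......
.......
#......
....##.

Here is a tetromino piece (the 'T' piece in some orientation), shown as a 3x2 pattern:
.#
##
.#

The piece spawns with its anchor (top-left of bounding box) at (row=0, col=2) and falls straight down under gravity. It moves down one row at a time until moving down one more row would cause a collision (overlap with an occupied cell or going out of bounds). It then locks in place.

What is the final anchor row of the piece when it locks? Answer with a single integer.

Answer: 3

Derivation:
Spawn at (row=0, col=2). Try each row:
  row 0: fits
  row 1: fits
  row 2: fits
  row 3: fits
  row 4: blocked -> lock at row 3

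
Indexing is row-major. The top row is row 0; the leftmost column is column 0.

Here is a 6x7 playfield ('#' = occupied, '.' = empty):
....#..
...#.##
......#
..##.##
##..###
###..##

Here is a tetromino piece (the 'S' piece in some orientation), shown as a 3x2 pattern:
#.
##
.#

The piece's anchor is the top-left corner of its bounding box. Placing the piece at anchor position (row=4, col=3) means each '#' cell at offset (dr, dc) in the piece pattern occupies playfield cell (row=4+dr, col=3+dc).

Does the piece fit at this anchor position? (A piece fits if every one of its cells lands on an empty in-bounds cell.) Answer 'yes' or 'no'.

Answer: no

Derivation:
Check each piece cell at anchor (4, 3):
  offset (0,0) -> (4,3): empty -> OK
  offset (1,0) -> (5,3): empty -> OK
  offset (1,1) -> (5,4): empty -> OK
  offset (2,1) -> (6,4): out of bounds -> FAIL
All cells valid: no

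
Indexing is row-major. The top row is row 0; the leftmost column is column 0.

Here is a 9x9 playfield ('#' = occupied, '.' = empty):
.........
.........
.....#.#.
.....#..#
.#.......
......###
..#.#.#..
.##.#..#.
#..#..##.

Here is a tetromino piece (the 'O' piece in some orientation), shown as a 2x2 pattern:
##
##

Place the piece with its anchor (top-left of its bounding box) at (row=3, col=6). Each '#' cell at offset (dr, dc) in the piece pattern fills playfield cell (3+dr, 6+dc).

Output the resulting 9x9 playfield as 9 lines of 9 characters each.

Fill (3+0,6+0) = (3,6)
Fill (3+0,6+1) = (3,7)
Fill (3+1,6+0) = (4,6)
Fill (3+1,6+1) = (4,7)

Answer: .........
.........
.....#.#.
.....####
.#....##.
......###
..#.#.#..
.##.#..#.
#..#..##.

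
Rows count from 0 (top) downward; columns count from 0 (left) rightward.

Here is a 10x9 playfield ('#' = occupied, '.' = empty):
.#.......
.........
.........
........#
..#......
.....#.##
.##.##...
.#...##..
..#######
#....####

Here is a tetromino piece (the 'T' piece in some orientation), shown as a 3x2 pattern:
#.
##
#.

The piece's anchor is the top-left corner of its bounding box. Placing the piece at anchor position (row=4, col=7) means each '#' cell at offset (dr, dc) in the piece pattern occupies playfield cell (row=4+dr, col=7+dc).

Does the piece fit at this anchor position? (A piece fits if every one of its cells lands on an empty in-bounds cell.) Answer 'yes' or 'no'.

Check each piece cell at anchor (4, 7):
  offset (0,0) -> (4,7): empty -> OK
  offset (1,0) -> (5,7): occupied ('#') -> FAIL
  offset (1,1) -> (5,8): occupied ('#') -> FAIL
  offset (2,0) -> (6,7): empty -> OK
All cells valid: no

Answer: no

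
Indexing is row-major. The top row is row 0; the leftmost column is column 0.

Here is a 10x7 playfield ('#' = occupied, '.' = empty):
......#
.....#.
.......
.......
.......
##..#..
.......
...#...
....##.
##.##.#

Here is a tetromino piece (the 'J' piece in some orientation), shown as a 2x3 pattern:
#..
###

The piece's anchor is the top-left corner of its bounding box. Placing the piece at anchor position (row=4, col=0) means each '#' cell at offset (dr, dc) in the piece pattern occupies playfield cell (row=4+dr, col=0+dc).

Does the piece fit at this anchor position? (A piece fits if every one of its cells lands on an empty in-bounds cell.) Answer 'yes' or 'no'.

Check each piece cell at anchor (4, 0):
  offset (0,0) -> (4,0): empty -> OK
  offset (1,0) -> (5,0): occupied ('#') -> FAIL
  offset (1,1) -> (5,1): occupied ('#') -> FAIL
  offset (1,2) -> (5,2): empty -> OK
All cells valid: no

Answer: no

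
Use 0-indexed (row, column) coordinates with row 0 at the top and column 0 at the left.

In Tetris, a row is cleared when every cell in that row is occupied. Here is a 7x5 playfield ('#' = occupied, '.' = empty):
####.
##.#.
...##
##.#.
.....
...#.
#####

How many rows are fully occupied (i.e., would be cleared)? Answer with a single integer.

Answer: 1

Derivation:
Check each row:
  row 0: 1 empty cell -> not full
  row 1: 2 empty cells -> not full
  row 2: 3 empty cells -> not full
  row 3: 2 empty cells -> not full
  row 4: 5 empty cells -> not full
  row 5: 4 empty cells -> not full
  row 6: 0 empty cells -> FULL (clear)
Total rows cleared: 1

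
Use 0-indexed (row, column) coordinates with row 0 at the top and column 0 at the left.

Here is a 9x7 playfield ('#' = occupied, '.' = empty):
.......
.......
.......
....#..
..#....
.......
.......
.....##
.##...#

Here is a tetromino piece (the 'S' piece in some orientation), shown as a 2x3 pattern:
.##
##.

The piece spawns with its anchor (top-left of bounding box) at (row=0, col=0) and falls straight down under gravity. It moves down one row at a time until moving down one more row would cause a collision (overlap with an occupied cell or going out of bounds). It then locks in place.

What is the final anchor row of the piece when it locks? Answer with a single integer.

Spawn at (row=0, col=0). Try each row:
  row 0: fits
  row 1: fits
  row 2: fits
  row 3: fits
  row 4: blocked -> lock at row 3

Answer: 3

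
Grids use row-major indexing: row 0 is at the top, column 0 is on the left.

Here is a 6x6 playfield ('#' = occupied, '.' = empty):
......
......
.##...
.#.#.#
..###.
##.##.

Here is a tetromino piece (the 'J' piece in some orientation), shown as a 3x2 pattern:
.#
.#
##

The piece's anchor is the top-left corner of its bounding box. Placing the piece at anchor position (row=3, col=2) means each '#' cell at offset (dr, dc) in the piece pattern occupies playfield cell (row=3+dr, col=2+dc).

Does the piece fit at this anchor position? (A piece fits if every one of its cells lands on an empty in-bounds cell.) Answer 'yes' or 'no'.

Answer: no

Derivation:
Check each piece cell at anchor (3, 2):
  offset (0,1) -> (3,3): occupied ('#') -> FAIL
  offset (1,1) -> (4,3): occupied ('#') -> FAIL
  offset (2,0) -> (5,2): empty -> OK
  offset (2,1) -> (5,3): occupied ('#') -> FAIL
All cells valid: no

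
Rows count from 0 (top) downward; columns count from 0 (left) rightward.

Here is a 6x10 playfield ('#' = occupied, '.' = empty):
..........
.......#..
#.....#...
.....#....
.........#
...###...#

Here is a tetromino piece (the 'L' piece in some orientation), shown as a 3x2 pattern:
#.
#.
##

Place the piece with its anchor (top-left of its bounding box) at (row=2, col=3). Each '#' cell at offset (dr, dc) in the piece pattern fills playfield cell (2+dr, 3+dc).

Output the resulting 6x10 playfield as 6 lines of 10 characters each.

Fill (2+0,3+0) = (2,3)
Fill (2+1,3+0) = (3,3)
Fill (2+2,3+0) = (4,3)
Fill (2+2,3+1) = (4,4)

Answer: ..........
.......#..
#..#..#...
...#.#....
...##....#
...###...#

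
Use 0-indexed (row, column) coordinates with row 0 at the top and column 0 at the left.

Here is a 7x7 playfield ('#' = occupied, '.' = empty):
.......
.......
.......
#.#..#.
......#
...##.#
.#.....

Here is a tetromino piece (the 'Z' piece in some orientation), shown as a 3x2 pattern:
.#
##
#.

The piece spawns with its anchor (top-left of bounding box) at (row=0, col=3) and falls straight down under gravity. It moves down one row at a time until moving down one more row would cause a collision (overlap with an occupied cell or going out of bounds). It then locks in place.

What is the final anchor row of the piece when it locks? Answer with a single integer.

Spawn at (row=0, col=3). Try each row:
  row 0: fits
  row 1: fits
  row 2: fits
  row 3: blocked -> lock at row 2

Answer: 2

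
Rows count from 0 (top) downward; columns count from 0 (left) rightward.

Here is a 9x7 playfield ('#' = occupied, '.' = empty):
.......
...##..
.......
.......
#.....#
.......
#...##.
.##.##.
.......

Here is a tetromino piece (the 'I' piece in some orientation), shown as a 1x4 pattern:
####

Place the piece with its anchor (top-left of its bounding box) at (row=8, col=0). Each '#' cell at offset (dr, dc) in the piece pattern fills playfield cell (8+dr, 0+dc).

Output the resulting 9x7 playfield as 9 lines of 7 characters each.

Fill (8+0,0+0) = (8,0)
Fill (8+0,0+1) = (8,1)
Fill (8+0,0+2) = (8,2)
Fill (8+0,0+3) = (8,3)

Answer: .......
...##..
.......
.......
#.....#
.......
#...##.
.##.##.
####...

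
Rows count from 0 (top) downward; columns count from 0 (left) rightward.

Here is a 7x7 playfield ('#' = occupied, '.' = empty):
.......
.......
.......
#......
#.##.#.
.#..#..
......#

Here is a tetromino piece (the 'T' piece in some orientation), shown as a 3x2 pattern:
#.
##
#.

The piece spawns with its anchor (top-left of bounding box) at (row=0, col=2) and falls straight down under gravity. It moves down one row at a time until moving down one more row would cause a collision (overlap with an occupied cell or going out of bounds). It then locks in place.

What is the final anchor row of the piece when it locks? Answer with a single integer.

Spawn at (row=0, col=2). Try each row:
  row 0: fits
  row 1: fits
  row 2: blocked -> lock at row 1

Answer: 1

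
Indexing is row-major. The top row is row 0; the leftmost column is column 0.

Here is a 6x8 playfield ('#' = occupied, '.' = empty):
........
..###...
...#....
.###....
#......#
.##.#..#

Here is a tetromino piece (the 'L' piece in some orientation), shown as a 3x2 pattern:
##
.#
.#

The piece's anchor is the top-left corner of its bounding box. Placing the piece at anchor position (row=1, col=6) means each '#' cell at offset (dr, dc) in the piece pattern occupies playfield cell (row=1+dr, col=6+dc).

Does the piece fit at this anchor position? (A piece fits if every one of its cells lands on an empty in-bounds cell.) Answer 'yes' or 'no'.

Answer: yes

Derivation:
Check each piece cell at anchor (1, 6):
  offset (0,0) -> (1,6): empty -> OK
  offset (0,1) -> (1,7): empty -> OK
  offset (1,1) -> (2,7): empty -> OK
  offset (2,1) -> (3,7): empty -> OK
All cells valid: yes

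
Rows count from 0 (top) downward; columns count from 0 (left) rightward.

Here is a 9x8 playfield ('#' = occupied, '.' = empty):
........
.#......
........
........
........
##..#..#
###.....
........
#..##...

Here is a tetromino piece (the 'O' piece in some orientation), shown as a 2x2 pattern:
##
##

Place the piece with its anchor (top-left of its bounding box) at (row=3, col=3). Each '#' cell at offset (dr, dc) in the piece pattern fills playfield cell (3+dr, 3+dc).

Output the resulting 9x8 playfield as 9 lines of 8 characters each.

Answer: ........
.#......
........
...##...
...##...
##..#..#
###.....
........
#..##...

Derivation:
Fill (3+0,3+0) = (3,3)
Fill (3+0,3+1) = (3,4)
Fill (3+1,3+0) = (4,3)
Fill (3+1,3+1) = (4,4)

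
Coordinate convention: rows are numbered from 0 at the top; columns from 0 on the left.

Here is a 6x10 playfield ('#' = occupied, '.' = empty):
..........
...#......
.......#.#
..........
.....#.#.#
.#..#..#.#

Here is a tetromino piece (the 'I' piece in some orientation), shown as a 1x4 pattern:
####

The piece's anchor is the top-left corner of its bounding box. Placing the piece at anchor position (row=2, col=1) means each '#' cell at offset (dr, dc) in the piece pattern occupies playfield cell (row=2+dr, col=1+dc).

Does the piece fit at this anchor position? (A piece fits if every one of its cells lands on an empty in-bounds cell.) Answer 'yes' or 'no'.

Answer: yes

Derivation:
Check each piece cell at anchor (2, 1):
  offset (0,0) -> (2,1): empty -> OK
  offset (0,1) -> (2,2): empty -> OK
  offset (0,2) -> (2,3): empty -> OK
  offset (0,3) -> (2,4): empty -> OK
All cells valid: yes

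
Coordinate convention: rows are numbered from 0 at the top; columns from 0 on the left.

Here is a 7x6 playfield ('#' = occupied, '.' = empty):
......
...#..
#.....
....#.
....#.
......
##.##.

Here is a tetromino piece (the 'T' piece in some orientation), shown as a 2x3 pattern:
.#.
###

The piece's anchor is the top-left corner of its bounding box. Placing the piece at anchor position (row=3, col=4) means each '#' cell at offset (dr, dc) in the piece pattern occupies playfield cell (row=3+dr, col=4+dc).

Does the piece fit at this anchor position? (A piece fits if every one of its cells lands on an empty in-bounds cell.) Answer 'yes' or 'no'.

Answer: no

Derivation:
Check each piece cell at anchor (3, 4):
  offset (0,1) -> (3,5): empty -> OK
  offset (1,0) -> (4,4): occupied ('#') -> FAIL
  offset (1,1) -> (4,5): empty -> OK
  offset (1,2) -> (4,6): out of bounds -> FAIL
All cells valid: no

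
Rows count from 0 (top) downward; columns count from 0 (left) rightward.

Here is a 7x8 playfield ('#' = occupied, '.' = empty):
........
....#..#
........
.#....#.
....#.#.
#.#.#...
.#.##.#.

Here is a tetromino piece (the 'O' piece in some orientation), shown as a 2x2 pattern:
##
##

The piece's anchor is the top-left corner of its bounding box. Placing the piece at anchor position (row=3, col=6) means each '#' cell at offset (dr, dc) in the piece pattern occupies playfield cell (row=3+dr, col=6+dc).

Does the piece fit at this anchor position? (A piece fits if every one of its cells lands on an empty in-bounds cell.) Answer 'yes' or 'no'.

Check each piece cell at anchor (3, 6):
  offset (0,0) -> (3,6): occupied ('#') -> FAIL
  offset (0,1) -> (3,7): empty -> OK
  offset (1,0) -> (4,6): occupied ('#') -> FAIL
  offset (1,1) -> (4,7): empty -> OK
All cells valid: no

Answer: no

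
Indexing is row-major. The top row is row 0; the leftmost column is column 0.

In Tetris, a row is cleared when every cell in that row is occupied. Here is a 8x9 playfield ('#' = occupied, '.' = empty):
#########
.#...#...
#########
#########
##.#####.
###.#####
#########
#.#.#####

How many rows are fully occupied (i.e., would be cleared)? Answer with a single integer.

Check each row:
  row 0: 0 empty cells -> FULL (clear)
  row 1: 7 empty cells -> not full
  row 2: 0 empty cells -> FULL (clear)
  row 3: 0 empty cells -> FULL (clear)
  row 4: 2 empty cells -> not full
  row 5: 1 empty cell -> not full
  row 6: 0 empty cells -> FULL (clear)
  row 7: 2 empty cells -> not full
Total rows cleared: 4

Answer: 4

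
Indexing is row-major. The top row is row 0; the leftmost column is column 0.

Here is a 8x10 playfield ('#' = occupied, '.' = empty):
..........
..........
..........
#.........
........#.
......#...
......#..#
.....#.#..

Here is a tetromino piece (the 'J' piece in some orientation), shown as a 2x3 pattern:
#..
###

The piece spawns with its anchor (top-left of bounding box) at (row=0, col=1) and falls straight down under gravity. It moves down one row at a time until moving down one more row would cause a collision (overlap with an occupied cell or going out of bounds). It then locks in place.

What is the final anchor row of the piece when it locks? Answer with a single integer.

Spawn at (row=0, col=1). Try each row:
  row 0: fits
  row 1: fits
  row 2: fits
  row 3: fits
  row 4: fits
  row 5: fits
  row 6: fits
  row 7: blocked -> lock at row 6

Answer: 6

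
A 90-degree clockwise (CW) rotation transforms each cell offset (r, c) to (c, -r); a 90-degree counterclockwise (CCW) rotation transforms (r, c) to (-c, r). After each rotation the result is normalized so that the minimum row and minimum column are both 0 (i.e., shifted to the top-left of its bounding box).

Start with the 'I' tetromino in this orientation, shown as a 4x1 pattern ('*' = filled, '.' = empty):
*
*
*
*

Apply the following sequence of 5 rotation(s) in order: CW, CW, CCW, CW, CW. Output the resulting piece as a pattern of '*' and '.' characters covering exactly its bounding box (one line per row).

Answer: ****

Derivation:
Start:
*
*
*
*
After rotation 1 (CW):
****
After rotation 2 (CW):
*
*
*
*
After rotation 3 (CCW):
****
After rotation 4 (CW):
*
*
*
*
After rotation 5 (CW):
****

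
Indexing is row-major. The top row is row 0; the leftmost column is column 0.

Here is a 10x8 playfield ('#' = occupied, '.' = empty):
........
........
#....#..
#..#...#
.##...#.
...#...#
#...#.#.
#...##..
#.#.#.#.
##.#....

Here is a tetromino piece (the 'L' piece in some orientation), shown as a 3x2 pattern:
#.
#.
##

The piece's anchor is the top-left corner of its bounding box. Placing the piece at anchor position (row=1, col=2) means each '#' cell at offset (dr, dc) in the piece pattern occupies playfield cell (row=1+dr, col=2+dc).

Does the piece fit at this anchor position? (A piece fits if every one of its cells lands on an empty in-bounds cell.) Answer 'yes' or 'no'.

Check each piece cell at anchor (1, 2):
  offset (0,0) -> (1,2): empty -> OK
  offset (1,0) -> (2,2): empty -> OK
  offset (2,0) -> (3,2): empty -> OK
  offset (2,1) -> (3,3): occupied ('#') -> FAIL
All cells valid: no

Answer: no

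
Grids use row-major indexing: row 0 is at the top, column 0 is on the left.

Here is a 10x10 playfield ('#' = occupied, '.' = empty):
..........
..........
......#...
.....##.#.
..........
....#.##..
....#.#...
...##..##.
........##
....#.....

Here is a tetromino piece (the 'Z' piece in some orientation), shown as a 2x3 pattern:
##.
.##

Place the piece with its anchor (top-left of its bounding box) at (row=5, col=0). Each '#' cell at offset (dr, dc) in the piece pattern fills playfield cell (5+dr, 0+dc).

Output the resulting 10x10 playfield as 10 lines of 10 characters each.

Fill (5+0,0+0) = (5,0)
Fill (5+0,0+1) = (5,1)
Fill (5+1,0+1) = (6,1)
Fill (5+1,0+2) = (6,2)

Answer: ..........
..........
......#...
.....##.#.
..........
##..#.##..
.##.#.#...
...##..##.
........##
....#.....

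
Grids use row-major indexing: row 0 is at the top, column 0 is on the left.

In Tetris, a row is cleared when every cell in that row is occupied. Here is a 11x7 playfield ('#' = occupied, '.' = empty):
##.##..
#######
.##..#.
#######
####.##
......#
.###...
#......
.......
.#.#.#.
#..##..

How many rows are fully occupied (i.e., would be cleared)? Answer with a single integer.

Answer: 2

Derivation:
Check each row:
  row 0: 3 empty cells -> not full
  row 1: 0 empty cells -> FULL (clear)
  row 2: 4 empty cells -> not full
  row 3: 0 empty cells -> FULL (clear)
  row 4: 1 empty cell -> not full
  row 5: 6 empty cells -> not full
  row 6: 4 empty cells -> not full
  row 7: 6 empty cells -> not full
  row 8: 7 empty cells -> not full
  row 9: 4 empty cells -> not full
  row 10: 4 empty cells -> not full
Total rows cleared: 2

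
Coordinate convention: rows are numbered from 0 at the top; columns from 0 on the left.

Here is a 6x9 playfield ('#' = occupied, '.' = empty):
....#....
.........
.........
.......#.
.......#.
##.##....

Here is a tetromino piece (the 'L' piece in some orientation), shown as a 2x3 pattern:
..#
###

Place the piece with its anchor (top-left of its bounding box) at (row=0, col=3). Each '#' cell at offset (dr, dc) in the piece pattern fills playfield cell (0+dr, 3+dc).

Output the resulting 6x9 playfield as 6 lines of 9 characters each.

Fill (0+0,3+2) = (0,5)
Fill (0+1,3+0) = (1,3)
Fill (0+1,3+1) = (1,4)
Fill (0+1,3+2) = (1,5)

Answer: ....##...
...###...
.........
.......#.
.......#.
##.##....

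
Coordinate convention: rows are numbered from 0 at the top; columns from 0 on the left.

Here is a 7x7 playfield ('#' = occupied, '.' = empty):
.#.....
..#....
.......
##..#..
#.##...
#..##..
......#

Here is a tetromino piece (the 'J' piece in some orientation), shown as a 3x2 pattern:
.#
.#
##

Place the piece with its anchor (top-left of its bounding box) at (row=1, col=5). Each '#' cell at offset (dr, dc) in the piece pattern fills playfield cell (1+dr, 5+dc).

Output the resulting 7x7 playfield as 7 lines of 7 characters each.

Fill (1+0,5+1) = (1,6)
Fill (1+1,5+1) = (2,6)
Fill (1+2,5+0) = (3,5)
Fill (1+2,5+1) = (3,6)

Answer: .#.....
..#...#
......#
##..###
#.##...
#..##..
......#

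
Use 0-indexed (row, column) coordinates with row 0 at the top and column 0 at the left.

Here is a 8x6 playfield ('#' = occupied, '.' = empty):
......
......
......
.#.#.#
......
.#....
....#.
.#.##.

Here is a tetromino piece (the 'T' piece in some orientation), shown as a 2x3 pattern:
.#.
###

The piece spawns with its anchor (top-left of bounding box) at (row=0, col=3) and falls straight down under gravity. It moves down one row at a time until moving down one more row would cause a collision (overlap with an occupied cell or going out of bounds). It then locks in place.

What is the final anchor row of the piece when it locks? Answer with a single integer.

Answer: 1

Derivation:
Spawn at (row=0, col=3). Try each row:
  row 0: fits
  row 1: fits
  row 2: blocked -> lock at row 1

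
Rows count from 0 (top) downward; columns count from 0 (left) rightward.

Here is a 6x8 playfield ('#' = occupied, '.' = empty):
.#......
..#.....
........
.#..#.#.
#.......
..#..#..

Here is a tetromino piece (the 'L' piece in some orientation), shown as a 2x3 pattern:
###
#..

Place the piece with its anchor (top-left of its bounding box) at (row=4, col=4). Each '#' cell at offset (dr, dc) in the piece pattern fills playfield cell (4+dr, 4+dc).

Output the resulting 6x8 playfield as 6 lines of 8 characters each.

Answer: .#......
..#.....
........
.#..#.#.
#...###.
..#.##..

Derivation:
Fill (4+0,4+0) = (4,4)
Fill (4+0,4+1) = (4,5)
Fill (4+0,4+2) = (4,6)
Fill (4+1,4+0) = (5,4)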